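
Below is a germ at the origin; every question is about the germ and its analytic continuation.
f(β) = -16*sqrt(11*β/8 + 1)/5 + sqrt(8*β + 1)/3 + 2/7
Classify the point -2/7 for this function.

There is no denominator, hence no pole anywhere.
Branch term sqrt(1 - β/(-8/11)): argument at -2/7 is 17/28, nonzero, so -2/7 is not its branch point (a point on a principal cut is still regular for the continued germ).
Branch term sqrt(1 - β/(-1/8)): argument at -2/7 is -9/7, nonzero, so -2/7 is not its branch point (a point on a principal cut is still regular for the continued germ).
So the germ continues analytically to -2/7.

The point is a regular point.


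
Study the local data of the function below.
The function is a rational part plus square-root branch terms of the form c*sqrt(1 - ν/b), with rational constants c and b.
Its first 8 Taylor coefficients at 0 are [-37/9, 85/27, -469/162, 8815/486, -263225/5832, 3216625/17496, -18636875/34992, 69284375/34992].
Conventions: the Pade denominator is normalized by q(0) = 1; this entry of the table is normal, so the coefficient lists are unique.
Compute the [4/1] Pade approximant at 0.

Taylor coefficients needed (read off): a_0 = -37/9, a_1 = 85/27, a_2 = -469/162, a_3 = 8815/486, a_4 = -263225/5832, a_5 = 3216625/17496.
Write the denominator as Q(ν) = 1 + q1*ν. Requiring Q*f - P = O(ν^6) with deg P <= 4 kills the coefficients of ν^5..ν^5 in Q*f:
  ν^5: a_5 + q1*a_4 = 0, i.e. 3216625/17496 + (-263225/5832)*q1 = 0.
Solving this linear system: q1 = 128665/31587.
The numerator is Q*f truncated at degree 4: P0 = a_0 = -37/9; P1 = a_1 + q1*a_0 = -3865640/284283; P2 = a_2 + q1*a_1 = 1881661/189522; P3 = a_3 + q1*a_2 = 16234625/2558547; P4 = a_4 + q1*a_3 = 196136875/6822792.

The Pade approximant has numerator coefficients [-37/9, -3865640/284283, 1881661/189522, 16234625/2558547, 196136875/6822792]; denominator coefficients [1, 128665/31587].


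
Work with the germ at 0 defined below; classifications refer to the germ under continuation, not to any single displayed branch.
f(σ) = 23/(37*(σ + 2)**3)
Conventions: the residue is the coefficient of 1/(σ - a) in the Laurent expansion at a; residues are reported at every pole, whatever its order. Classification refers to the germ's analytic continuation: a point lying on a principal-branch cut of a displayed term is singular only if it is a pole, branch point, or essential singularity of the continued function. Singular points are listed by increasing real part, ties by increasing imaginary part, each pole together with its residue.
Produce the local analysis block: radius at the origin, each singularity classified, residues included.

Radius of convergence at 0: 2.
At -2: a pole of order 3; residue 0.

Denominator factor (σ + 2)^3: pole of order 3 at -2, modulus 2.
The radius of convergence is the smallest modulus among the singular points: 2.
At the order-3 pole -2 set g(σ) = (σ - (-2))^3*f(σ) = 23/37.
Order-3 pole: residue = g''(a)/2; g''(-2) = 0, so the residue is 0.


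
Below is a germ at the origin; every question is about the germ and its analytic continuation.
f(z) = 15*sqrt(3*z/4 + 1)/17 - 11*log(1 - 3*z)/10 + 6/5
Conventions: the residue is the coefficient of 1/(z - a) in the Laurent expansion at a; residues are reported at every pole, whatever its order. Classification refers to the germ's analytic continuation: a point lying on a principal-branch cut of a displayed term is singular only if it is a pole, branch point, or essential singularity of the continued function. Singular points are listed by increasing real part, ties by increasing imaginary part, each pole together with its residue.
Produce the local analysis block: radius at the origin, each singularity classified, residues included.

Radius of convergence at 0: 1/3.
At -4/3: an algebraic (square-root) branch point.
At 1/3: a logarithmic branch point.

Branch term (-11/10)*log(1 - z/(1/3)): its argument vanishes at z = 1/3, a logarithmic branch point, modulus 1/3.
Branch term (15/17)*sqrt(1 - z/(-4/3)): its argument vanishes at z = -4/3, a square-root branch point, modulus 4/3.
The radius of convergence is the smallest modulus among the singular points: 1/3.
List the singular points by increasing real part (a conjugate pair: the negative imaginary part first).


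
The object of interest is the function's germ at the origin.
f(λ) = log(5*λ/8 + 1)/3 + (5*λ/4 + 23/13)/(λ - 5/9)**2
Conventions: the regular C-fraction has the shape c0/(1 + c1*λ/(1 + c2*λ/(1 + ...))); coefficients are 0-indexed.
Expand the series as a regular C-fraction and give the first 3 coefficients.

Taylor coefficients (expand at 0): a_0 = 1863/325, a_1 = 970891/39000, a_2 = 219126731/3120000.
c0 = a_0 = 1863/325. Peel one level at a time: if S = 1 + c*λ/S' with S'(0) = 1, then c is the λ-coefficient of S and S' = c*λ/(S - 1).
S_1 = c0/f = 1 + (-970891/223560)*λ + (660559368203/99958147200)*λ^2 + ...; c1 = -970891/223560.
S_2 = c1*λ/(S_1 - 1) = 1 + (660559368203/434104783920)*λ + ...; c2 = 660559368203/434104783920.

The regular C-fraction coefficients are [1863/325, -970891/223560, 660559368203/434104783920].


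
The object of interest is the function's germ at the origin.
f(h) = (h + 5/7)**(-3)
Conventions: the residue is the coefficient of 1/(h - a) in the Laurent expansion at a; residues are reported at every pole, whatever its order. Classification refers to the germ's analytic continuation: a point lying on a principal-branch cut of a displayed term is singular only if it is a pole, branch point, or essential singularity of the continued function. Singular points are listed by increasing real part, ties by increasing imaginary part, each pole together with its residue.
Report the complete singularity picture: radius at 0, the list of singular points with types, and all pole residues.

Radius of convergence at 0: 5/7.
At -5/7: a pole of order 3; residue 0.

Denominator factor (h + 5/7)^3: pole of order 3 at -5/7, modulus 5/7.
The radius of convergence is the smallest modulus among the singular points: 5/7.
At the order-3 pole -5/7 set g(h) = (h - (-5/7))^3*f(h) = 1.
Order-3 pole: residue = g''(a)/2; g''(-5/7) = 0, so the residue is 0.


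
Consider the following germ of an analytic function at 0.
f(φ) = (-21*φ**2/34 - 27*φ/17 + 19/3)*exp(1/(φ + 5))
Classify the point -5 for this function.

The exponent 1/(φ - (-5)) has a pole at -5, so exp(1/(φ - (-5))) takes every nonzero value near it: an essential singularity (not a pole of any order).

The point is an essential singularity.


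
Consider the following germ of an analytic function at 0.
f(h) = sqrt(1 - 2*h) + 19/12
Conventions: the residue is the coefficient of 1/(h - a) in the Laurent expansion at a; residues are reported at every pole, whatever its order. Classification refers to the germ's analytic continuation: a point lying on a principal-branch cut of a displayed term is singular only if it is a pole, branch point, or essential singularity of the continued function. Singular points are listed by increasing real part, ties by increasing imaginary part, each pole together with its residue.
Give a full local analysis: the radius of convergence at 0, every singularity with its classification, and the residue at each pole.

Radius of convergence at 0: 1/2.
At 1/2: an algebraic (square-root) branch point.

Branch term (1)*sqrt(1 - h/(1/2)): its argument vanishes at h = 1/2, a square-root branch point, modulus 1/2.
The radius of convergence is the smallest modulus among the singular points: 1/2.


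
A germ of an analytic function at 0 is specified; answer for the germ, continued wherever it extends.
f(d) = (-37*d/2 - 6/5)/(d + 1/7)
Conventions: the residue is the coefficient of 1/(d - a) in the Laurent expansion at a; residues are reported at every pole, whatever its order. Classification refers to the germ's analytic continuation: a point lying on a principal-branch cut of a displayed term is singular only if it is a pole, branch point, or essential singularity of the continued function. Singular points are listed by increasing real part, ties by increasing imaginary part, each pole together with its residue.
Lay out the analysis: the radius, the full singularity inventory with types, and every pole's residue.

Denominator factor (d + 1/7): pole of order 1 at -1/7, modulus 1/7.
The radius of convergence is the smallest modulus among the singular points: 1/7.
At the order-1 pole -1/7 set g(d) = (d - (-1/7))*f(d) = -37*d/2 - 6/5.
Simple pole: residue = g(a) at a = -1/7, which is 101/70.

Radius of convergence at 0: 1/7.
At -1/7: a pole of order 1; residue 101/70.


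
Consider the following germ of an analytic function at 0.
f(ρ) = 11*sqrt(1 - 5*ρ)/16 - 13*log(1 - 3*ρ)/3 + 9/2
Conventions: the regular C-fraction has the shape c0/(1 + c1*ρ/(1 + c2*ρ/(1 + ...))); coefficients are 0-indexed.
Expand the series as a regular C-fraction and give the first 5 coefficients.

Taylor coefficients (expand at 0): a_0 = 83/16, a_1 = 361/32, a_2 = 2221/128, a_3 = 8609/256, a_4 = 145337/2048.
c0 = a_0 = 83/16. Peel one level at a time: if S = 1 + c*ρ/S' with S'(0) = 1, then c is the ρ-coefficient of S and S' = c*ρ/(S - 1).
S_1 = c0/f = 1 + (-361/166)*ρ + (76299/55112)*ρ^2 + ...; c1 = -361/166.
S_2 = c1*ρ/(S_1 - 1) = 1 + (76299/119852)*ρ + (-1282857/2085136)*ρ^2 + ...; c2 = 76299/119852.
S_3 = c2*ρ/(S_2 - 1) = 1 + (35492377/36725252)*ρ + (66030012145/31048199472)*ρ^2 + ...; c3 = 35492377/36725252.
S_4 = c3*ρ/(S_3 - 1) = 1 + (-287190775715/130507608324)*ρ + ...; c4 = -287190775715/130507608324.

The regular C-fraction coefficients are [83/16, -361/166, 76299/119852, 35492377/36725252, -287190775715/130507608324].


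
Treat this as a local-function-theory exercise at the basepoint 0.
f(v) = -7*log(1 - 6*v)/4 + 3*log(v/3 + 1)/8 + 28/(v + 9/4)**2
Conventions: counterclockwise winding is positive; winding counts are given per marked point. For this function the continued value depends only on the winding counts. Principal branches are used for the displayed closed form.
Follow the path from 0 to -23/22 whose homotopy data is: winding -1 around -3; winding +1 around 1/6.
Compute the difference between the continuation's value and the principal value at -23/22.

Continued minus principal equals -(17/4)*pi*i.

The rational part is single-valued and drops out of the difference; each branch term changes only by its own monodromy.
(3/8)*log(1 - v/(-3)): each positive loop around -3 adds 2*pi*i to the log, so winding -1 contributes (3/8)*(-1)*2*pi*i = -(3/4)*pi*i.
(-7/4)*log(1 - v/(1/6)): each positive loop around 1/6 adds 2*pi*i to the log, so winding +1 contributes (-7/4)*(1)*2*pi*i = -(7/2)*pi*i.
Summing the contributions at v = -23/22 gives -(17/4)*pi*i.


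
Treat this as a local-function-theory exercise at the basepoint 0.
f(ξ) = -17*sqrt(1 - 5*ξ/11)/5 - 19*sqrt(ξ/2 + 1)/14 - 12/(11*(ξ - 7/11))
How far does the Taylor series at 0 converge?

Denominator factor (ξ - 7/11): pole of order 1 at 7/11, modulus 7/11.
Branch term (-17/5)*sqrt(1 - ξ/(11/5)): its argument vanishes at ξ = 11/5, a square-root branch point, modulus 11/5.
Branch term (-19/14)*sqrt(1 - ξ/(-2)): its argument vanishes at ξ = -2, a square-root branch point, modulus 2.
The radius of convergence is the smallest modulus among the singular points: 7/11.

The radius of convergence is 7/11.


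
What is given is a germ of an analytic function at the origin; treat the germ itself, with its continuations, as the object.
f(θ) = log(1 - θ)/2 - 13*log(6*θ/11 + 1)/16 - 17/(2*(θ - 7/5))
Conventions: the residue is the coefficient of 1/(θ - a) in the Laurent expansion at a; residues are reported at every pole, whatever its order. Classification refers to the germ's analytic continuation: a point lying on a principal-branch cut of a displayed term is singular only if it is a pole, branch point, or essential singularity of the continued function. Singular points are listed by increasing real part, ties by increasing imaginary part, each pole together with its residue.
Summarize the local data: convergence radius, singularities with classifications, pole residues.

Radius of convergence at 0: 1.
At -11/6: a logarithmic branch point.
At 1: a logarithmic branch point.
At 7/5: a pole of order 1; residue -17/2.

Denominator factor (θ - 7/5): pole of order 1 at 7/5, modulus 7/5.
Branch term (1/2)*log(1 - θ/(1)): its argument vanishes at θ = 1, a logarithmic branch point, modulus 1.
Branch term (-13/16)*log(1 - θ/(-11/6)): its argument vanishes at θ = -11/6, a logarithmic branch point, modulus 11/6.
The radius of convergence is the smallest modulus among the singular points: 1.
The branch terms are analytic at 7/5 and contribute nothing to the residue; only the rational part matters.
At the order-1 pole 7/5 set g(θ) = (θ - (7/5))*(rational part) = -17/2.
Simple pole: residue = g(a) at a = 7/5, which is -17/2.
List the singular points by increasing real part (a conjugate pair: the negative imaginary part first).


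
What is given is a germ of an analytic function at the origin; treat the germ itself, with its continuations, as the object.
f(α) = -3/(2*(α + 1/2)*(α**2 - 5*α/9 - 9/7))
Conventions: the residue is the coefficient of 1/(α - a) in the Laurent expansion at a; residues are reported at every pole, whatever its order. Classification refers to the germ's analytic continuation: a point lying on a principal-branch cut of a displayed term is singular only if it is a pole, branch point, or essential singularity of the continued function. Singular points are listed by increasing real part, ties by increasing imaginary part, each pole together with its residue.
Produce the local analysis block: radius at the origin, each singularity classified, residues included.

Radius of convergence at 0: 1/2.
At 5/18 - (1/126)*sqrt(21637): a pole of order 1; residue -189/191 - (2646/590381)*sqrt(21637).
At -1/2: a pole of order 1; residue 378/191.
At 5/18 + (1/126)*sqrt(21637): a pole of order 1; residue -189/191 + (2646/590381)*sqrt(21637).

Denominator factor (α**2 - 5*α/9 - 9/7): discriminant 3091/567, real irrational roots 5/18 + (1/126)*sqrt(21637) and 5/18 - (1/126)*sqrt(21637); poles of order 1, moduli 5/18 + (1/126)*sqrt(21637) and -5/18 + (1/126)*sqrt(21637).
Denominator factor (α + 1/2): pole of order 1 at -1/2, modulus 1/2.
The radius of convergence is the smallest modulus among the singular points: 1/2.
The factor α**2 - 5*α/9 - 9/7 splits as (α - a)(α - a') with a = 5/18 - (1/126)*sqrt(21637), a' = 5/18 + (1/126)*sqrt(21637). At the order-1 pole a set g(α) = (α - a)*f(α) = [-3/(2*(α + 1/2))] / (α - a').
Simple pole: residue = g(a) at a = 5/18 - (1/126)*sqrt(21637), which is -189/191 - (2646/590381)*sqrt(21637).
At the order-1 pole -1/2 set g(α) = (α - (-1/2))*f(α) = -3/(2*(α**2 - 5*α/9 - 9/7)).
Simple pole: residue = g(a) at a = -1/2, which is 378/191.
The factor α**2 - 5*α/9 - 9/7 splits as (α - a)(α - a') with a = 5/18 + (1/126)*sqrt(21637), a' = 5/18 - (1/126)*sqrt(21637). At the order-1 pole a set g(α) = (α - a)*f(α) = [-3/(2*(α + 1/2))] / (α - a').
Simple pole: residue = g(a) at a = 5/18 + (1/126)*sqrt(21637), which is -189/191 + (2646/590381)*sqrt(21637).
List the singular points by increasing real part (a conjugate pair: the negative imaginary part first).


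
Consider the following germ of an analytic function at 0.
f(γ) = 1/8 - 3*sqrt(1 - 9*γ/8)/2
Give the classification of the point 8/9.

The point is an algebraic (square-root) branch point.

The term (-3/2)*sqrt(1 - γ/(8/9)) has argument 1 - 8/9/(8/9) = 0 at 8/9: a square-root (algebraic, two-sheeted) branch point; the remaining terms are analytic or single-valued there.


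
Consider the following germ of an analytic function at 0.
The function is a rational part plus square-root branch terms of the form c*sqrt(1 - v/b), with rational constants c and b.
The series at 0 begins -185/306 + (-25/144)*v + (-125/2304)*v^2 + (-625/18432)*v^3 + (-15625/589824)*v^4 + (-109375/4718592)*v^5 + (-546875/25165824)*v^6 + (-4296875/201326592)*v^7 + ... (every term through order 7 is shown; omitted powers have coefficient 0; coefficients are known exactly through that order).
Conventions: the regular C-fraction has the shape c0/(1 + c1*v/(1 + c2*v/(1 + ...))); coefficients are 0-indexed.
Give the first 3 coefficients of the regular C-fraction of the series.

Taylor coefficients (read off): a_0 = -185/306, a_1 = -25/144, a_2 = -125/2304.
c0 = a_0 = -185/306. Peel one level at a time: if S = 1 + c*v/S' with S'(0) = 1, then c is the v-coefficient of S and S' = c*v/(S - 1).
S_1 = c0/f = 1 + (-85/296)*v + (-1275/175232)*v^2 + ...; c1 = -85/296.
S_2 = c1*v/(S_1 - 1) = 1 + (-15/592)*v + ...; c2 = -15/592.

The regular C-fraction coefficients are [-185/306, -85/296, -15/592].


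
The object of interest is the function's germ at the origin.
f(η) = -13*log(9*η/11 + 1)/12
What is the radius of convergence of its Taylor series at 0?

Branch term (-13/12)*log(1 - η/(-11/9)): its argument vanishes at η = -11/9, a logarithmic branch point, modulus 11/9.
The radius of convergence is the smallest modulus among the singular points: 11/9.

The radius of convergence is 11/9.


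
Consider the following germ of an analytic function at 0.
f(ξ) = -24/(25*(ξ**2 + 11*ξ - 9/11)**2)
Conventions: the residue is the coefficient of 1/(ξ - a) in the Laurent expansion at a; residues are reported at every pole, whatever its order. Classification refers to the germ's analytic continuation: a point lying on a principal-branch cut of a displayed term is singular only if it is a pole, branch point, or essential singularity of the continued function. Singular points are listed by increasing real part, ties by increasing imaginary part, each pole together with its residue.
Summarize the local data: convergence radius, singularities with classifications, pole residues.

Denominator factor (ξ**2 + 11*ξ - 9/11)^2: discriminant 1367/11, real irrational roots -11/2 + (1/22)*sqrt(15037) and -11/2 - (1/22)*sqrt(15037); poles of order 2, moduli -11/2 + (1/22)*sqrt(15037) and 11/2 + (1/22)*sqrt(15037).
The radius of convergence is the smallest modulus among the singular points: -11/2 + (1/22)*sqrt(15037).
The factor ξ**2 + 11*ξ - 9/11 splits as (ξ - a)(ξ - a') with a = -11/2 - (1/22)*sqrt(15037), a' = -11/2 + (1/22)*sqrt(15037). At the order-2 pole a set g(ξ) = (ξ - a)^2*f(ξ) = [-24/25] / (ξ - a')^2.
Order-2 pole: residue = g'(a); g'(-11/2 - (1/22)*sqrt(15037)) = -(528/46717225)*sqrt(15037), so the residue is -(528/46717225)*sqrt(15037).
The factor ξ**2 + 11*ξ - 9/11 splits as (ξ - a)(ξ - a') with a = -11/2 + (1/22)*sqrt(15037), a' = -11/2 - (1/22)*sqrt(15037). At the order-2 pole a set g(ξ) = (ξ - a)^2*f(ξ) = [-24/25] / (ξ - a')^2.
Order-2 pole: residue = g'(a); g'(-11/2 + (1/22)*sqrt(15037)) = (528/46717225)*sqrt(15037), so the residue is (528/46717225)*sqrt(15037).
List the singular points by increasing real part (a conjugate pair: the negative imaginary part first).

Radius of convergence at 0: -11/2 + (1/22)*sqrt(15037).
At -11/2 - (1/22)*sqrt(15037): a pole of order 2; residue -(528/46717225)*sqrt(15037).
At -11/2 + (1/22)*sqrt(15037): a pole of order 2; residue (528/46717225)*sqrt(15037).


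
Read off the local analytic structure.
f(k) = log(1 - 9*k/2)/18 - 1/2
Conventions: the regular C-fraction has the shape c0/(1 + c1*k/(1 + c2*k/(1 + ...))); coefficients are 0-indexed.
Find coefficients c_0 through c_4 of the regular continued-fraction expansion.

Taylor coefficients (expand at 0): a_0 = -1/2, a_1 = -1/4, a_2 = -9/16, a_3 = -27/16, a_4 = -729/128.
c0 = a_0 = -1/2. Peel one level at a time: if S = 1 + c*k/S' with S'(0) = 1, then c is the k-coefficient of S and S' = c*k/(S - 1).
S_1 = c0/f = 1 + (-1/2)*k + (-7/8)*k^2 + ...; c1 = -1/2.
S_2 = c1*k/(S_1 - 1) = 1 + (-7/4)*k + (-27/16)*k^2 + ...; c2 = -7/4.
S_3 = c2*k/(S_2 - 1) = 1 + (-27/28)*k + (-243/196)*k^2 + ...; c3 = -27/28.
S_4 = c3*k/(S_3 - 1) = 1 + (-9/7)*k + ...; c4 = -9/7.

The regular C-fraction coefficients are [-1/2, -1/2, -7/4, -27/28, -9/7].


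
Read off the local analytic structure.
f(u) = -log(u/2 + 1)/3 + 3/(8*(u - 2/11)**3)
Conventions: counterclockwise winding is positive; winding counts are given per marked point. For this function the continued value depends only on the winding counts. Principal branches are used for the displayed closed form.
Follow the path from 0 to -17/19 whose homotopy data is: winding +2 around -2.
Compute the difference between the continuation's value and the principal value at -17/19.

The rational part is single-valued and drops out of the difference; each branch term changes only by its own monodromy.
(-1/3)*log(1 - u/(-2)): each positive loop around -2 adds 2*pi*i to the log, so winding +2 contributes (-1/3)*(2)*2*pi*i = -(4/3)*pi*i.
Summing the contributions at u = -17/19 gives -(4/3)*pi*i.

Continued minus principal equals -(4/3)*pi*i.


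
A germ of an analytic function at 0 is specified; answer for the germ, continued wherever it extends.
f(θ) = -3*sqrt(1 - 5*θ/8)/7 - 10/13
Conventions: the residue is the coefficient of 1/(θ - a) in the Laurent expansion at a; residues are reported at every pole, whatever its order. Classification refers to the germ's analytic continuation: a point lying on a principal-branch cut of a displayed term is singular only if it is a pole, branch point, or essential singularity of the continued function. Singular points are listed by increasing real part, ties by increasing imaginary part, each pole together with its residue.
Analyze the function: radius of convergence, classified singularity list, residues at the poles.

Radius of convergence at 0: 8/5.
At 8/5: an algebraic (square-root) branch point.

Branch term (-3/7)*sqrt(1 - θ/(8/5)): its argument vanishes at θ = 8/5, a square-root branch point, modulus 8/5.
The radius of convergence is the smallest modulus among the singular points: 8/5.


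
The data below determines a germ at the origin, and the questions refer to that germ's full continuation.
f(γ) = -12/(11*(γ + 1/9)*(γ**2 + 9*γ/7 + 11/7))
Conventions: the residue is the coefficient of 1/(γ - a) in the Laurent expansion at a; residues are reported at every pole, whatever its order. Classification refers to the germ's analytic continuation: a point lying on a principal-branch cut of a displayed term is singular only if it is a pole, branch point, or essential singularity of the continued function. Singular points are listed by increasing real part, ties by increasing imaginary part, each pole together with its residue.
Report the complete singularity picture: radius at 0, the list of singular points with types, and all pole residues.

Radius of convergence at 0: 1/9.
At (-9/14) - ((1/14)*sqrt(227))*i: a pole of order 1; residue (3402/8987) + ((25326/2040049)*sqrt(227))*i.
At (-9/14) + ((1/14)*sqrt(227))*i: a pole of order 1; residue (3402/8987) - ((25326/2040049)*sqrt(227))*i.
At -1/9: a pole of order 1; residue -6804/8987.


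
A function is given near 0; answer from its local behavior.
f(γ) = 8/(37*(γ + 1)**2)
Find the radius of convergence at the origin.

Denominator factor (γ + 1)^2: pole of order 2 at -1, modulus 1.
The radius of convergence is the smallest modulus among the singular points: 1.

The radius of convergence is 1.


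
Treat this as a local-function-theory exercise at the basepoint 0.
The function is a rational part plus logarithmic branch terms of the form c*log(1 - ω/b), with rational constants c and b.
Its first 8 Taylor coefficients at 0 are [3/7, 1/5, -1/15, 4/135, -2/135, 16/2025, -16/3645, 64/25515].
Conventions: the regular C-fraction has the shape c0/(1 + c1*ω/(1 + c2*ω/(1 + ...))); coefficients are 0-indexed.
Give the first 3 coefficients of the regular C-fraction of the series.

The regular C-fraction coefficients are [3/7, -7/15, 4/5].

Taylor coefficients (read off): a_0 = 3/7, a_1 = 1/5, a_2 = -1/15.
c0 = a_0 = 3/7. Peel one level at a time: if S = 1 + c*ω/S' with S'(0) = 1, then c is the ω-coefficient of S and S' = c*ω/(S - 1).
S_1 = c0/f = 1 + (-7/15)*ω + (28/75)*ω^2 + ...; c1 = -7/15.
S_2 = c1*ω/(S_1 - 1) = 1 + (4/5)*ω + ...; c2 = 4/5.


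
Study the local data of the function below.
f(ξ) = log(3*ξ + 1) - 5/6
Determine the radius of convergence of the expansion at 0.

The radius of convergence is 1/3.

Branch term (1)*log(1 - ξ/(-1/3)): its argument vanishes at ξ = -1/3, a logarithmic branch point, modulus 1/3.
The radius of convergence is the smallest modulus among the singular points: 1/3.


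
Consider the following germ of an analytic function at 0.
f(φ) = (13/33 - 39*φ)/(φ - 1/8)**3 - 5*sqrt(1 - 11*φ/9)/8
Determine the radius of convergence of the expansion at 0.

Denominator factor (φ - 1/8)^3: pole of order 3 at 1/8, modulus 1/8.
Branch term (-5/8)*sqrt(1 - φ/(9/11)): its argument vanishes at φ = 9/11, a square-root branch point, modulus 9/11.
The radius of convergence is the smallest modulus among the singular points: 1/8.

The radius of convergence is 1/8.


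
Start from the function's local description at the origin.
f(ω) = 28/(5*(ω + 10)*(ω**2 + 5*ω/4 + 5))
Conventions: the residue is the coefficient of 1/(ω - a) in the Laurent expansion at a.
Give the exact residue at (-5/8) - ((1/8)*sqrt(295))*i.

The factor ω**2 + 5*ω/4 + 5 splits as (ω - a)(ω - a') with a = (-5/8) - ((1/8)*sqrt(295))*i, a' = (-5/8) + ((1/8)*sqrt(295))*i. At the order-1 pole a set g(ω) = (ω - a)*f(ω) = [28/(5*(ω + 10))] / (ω - a').
Simple pole: residue = g(a) at a = (-5/8) - ((1/8)*sqrt(295))*i, which is (-28/925) + ((84/10915)*sqrt(295))*i.

The residue is (-28/925) + ((84/10915)*sqrt(295))*i.


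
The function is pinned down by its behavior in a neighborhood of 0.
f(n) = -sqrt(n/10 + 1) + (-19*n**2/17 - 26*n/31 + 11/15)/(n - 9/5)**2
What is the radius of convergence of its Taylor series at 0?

Denominator factor (n - 9/5)^2: pole of order 2 at 9/5, modulus 9/5.
Branch term (-1)*sqrt(1 - n/(-10)): its argument vanishes at n = -10, a square-root branch point, modulus 10.
The radius of convergence is the smallest modulus among the singular points: 9/5.

The radius of convergence is 9/5.


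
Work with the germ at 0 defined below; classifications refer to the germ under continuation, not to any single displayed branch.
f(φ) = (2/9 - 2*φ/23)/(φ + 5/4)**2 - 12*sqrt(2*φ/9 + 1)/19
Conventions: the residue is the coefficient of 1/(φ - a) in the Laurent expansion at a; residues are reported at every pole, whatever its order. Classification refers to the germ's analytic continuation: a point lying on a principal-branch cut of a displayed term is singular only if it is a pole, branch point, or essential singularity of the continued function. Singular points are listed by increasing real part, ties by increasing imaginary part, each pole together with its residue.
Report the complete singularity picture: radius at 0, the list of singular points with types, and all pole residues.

Radius of convergence at 0: 5/4.
At -9/2: an algebraic (square-root) branch point.
At -5/4: a pole of order 2; residue -2/23.

Denominator factor (φ + 5/4)^2: pole of order 2 at -5/4, modulus 5/4.
Branch term (-12/19)*sqrt(1 - φ/(-9/2)): its argument vanishes at φ = -9/2, a square-root branch point, modulus 9/2.
The radius of convergence is the smallest modulus among the singular points: 5/4.
The branch term is analytic at -5/4 and contributes nothing to the residue; only the rational part matters.
At the order-2 pole -5/4 set g(φ) = (φ - (-5/4))^2*(rational part) = 2/9 - 2*φ/23.
Order-2 pole: residue = g'(a); g'(-5/4) = -2/23, so the residue is -2/23.
List the singular points by increasing real part (a conjugate pair: the negative imaginary part first).


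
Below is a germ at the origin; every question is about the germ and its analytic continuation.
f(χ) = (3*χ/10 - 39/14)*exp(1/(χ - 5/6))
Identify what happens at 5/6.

The point is an essential singularity.

The exponent 1/(χ - (5/6)) has a pole at 5/6, so exp(1/(χ - (5/6))) takes every nonzero value near it: an essential singularity (not a pole of any order).


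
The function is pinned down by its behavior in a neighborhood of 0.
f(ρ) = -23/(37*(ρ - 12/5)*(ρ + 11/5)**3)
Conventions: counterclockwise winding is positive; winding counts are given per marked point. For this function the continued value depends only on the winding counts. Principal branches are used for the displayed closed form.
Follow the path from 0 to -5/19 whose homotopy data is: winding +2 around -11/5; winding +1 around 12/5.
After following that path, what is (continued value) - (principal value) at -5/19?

Continued minus principal equals 0.

The function is rational, hence single-valued: continuing it around any pole returns the same value, so the difference is 0.


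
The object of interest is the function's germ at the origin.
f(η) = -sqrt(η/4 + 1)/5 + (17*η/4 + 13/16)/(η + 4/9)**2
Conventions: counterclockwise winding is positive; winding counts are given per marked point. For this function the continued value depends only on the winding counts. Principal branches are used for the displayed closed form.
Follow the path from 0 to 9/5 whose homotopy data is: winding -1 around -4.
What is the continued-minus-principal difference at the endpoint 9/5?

The rational part is single-valued and drops out of the difference; each branch term changes only by its own monodromy.
(-1/5)*sqrt(1 - η/(-4)): winding -1 is odd, the square root flips sign, contributing -2*(-1/5)*sqrt(1 - (9/5)/(-4)) = -2*(-1/5)*sqrt(29/20) = (1/25)*sqrt(145).
Summing the contributions at η = 9/5 gives (1/25)*sqrt(145).

Continued minus principal equals (1/25)*sqrt(145).


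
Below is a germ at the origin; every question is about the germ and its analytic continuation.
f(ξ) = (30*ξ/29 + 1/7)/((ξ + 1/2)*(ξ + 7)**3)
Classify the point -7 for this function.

The point is a pole of order 3.

The denominator factor ξ + 7 vanishes at -7 and appears to the power 3; the numerator there equals -1441/203, nonzero, and no other factor vanishes.
Hence a pole whose order is the multiplicity, 3.


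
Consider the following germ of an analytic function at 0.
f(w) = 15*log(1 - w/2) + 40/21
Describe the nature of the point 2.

The term (15)*log(1 - w/(2)) has argument 1 - 2/(2) = 0 at 2: a logarithmic (infinitely-sheeted) branch point; the remaining terms are analytic or single-valued there.

The point is a logarithmic branch point.


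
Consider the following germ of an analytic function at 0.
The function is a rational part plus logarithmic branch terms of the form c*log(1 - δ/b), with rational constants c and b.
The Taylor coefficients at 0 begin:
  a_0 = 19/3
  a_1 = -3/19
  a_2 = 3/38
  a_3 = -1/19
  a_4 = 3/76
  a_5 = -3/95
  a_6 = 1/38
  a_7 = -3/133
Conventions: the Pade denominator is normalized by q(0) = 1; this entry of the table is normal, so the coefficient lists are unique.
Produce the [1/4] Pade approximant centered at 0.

Taylor coefficients needed (read off): a_0 = 19/3, a_1 = -3/19, a_2 = 3/38, a_3 = -1/19, a_4 = 3/76, a_5 = -3/95.
Write the denominator as Q(δ) = 1 + q1*δ + q2*δ^2 + q3*δ^3 + q4*δ^4. Requiring Q*f - P = O(δ^6) with deg P <= 1 kills the coefficients of δ^2..δ^5 in Q*f:
  δ^2: a_2 + q1*a_1 + q2*a_0 = 0, i.e. 3/38 + (-3/19)*q1 + (19/3)*q2 = 0.
  δ^3: a_3 + q1*a_2 + q2*a_1 + q3*a_0 = 0, i.e. -1/19 + (3/38)*q1 + (-3/19)*q2 + (19/3)*q3 = 0.
  δ^4: a_4 + q1*a_3 + q2*a_2 + q3*a_1 + q4*a_0 = 0, i.e. 3/76 + (-1/19)*q1 + (3/38)*q2 + (-3/19)*q3 + (19/3)*q4 = 0.
  δ^5: a_5 + q1*a_4 + q2*a_3 + q3*a_2 + q4*a_1 = 0, i.e. -3/95 + (3/76)*q1 + (-1/19)*q2 + (3/38)*q3 + (-3/19)*q4 = 0.
Solving this linear system: q1 = 174979879/214589090, q2 = 843723/107294545, q3 = -711663/429178180, q4 = 43377/107294545.
The numerator is Q*f truncated at degree 1: P0 = a_0 = 19/3; P1 = a_1 + q1*a_0 = 61236434509/12231578130.

The Pade approximant has numerator coefficients [19/3, 61236434509/12231578130]; denominator coefficients [1, 174979879/214589090, 843723/107294545, -711663/429178180, 43377/107294545].


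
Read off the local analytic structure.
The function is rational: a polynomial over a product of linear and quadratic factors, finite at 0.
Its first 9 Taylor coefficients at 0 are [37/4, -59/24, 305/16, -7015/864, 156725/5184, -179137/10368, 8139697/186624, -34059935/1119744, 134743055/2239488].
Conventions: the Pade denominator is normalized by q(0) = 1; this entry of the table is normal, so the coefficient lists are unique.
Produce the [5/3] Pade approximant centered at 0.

The Pade approximant has numerator coefficients [37/4, 295727761325/17050137416, 11282099565/2131267177, 46154043675/4262534354, 3692323494/2131267177, 11076970482/2131267177]; denominator coefficients [1, 13688216857/6393801531, -70553958767/76725618372, -5558259259/2131267177].

Taylor coefficients needed (read off): a_0 = 37/4, a_1 = -59/24, a_2 = 305/16, a_3 = -7015/864, a_4 = 156725/5184, a_5 = -179137/10368, a_6 = 8139697/186624, a_7 = -34059935/1119744, a_8 = 134743055/2239488.
Write the denominator as Q(y) = 1 + q1*y + q2*y^2 + q3*y^3. Requiring Q*f - P = O(y^9) with deg P <= 5 kills the coefficients of y^6..y^8 in Q*f:
  y^6: a_6 + q1*a_5 + q2*a_4 + q3*a_3 = 0, i.e. 8139697/186624 + (-179137/10368)*q1 + (156725/5184)*q2 + (-7015/864)*q3 = 0.
  y^7: a_7 + q1*a_6 + q2*a_5 + q3*a_4 = 0, i.e. -34059935/1119744 + (8139697/186624)*q1 + (-179137/10368)*q2 + (156725/5184)*q3 = 0.
  y^8: a_8 + q1*a_7 + q2*a_6 + q3*a_5 = 0, i.e. 134743055/2239488 + (-34059935/1119744)*q1 + (8139697/186624)*q2 + (-179137/10368)*q3 = 0.
Solving this linear system: q1 = 13688216857/6393801531, q2 = -70553958767/76725618372, q3 = -5558259259/2131267177.
The numerator is Q*f truncated at degree 5: P0 = a_0 = 37/4; P1 = a_1 + q1*a_0 = 295727761325/17050137416; P2 = a_2 + q1*a_1 + q2*a_0 = 11282099565/2131267177; P3 = a_3 + q1*a_2 + q2*a_1 + q3*a_0 = 46154043675/4262534354; P4 = a_4 + q1*a_3 + q2*a_2 + q3*a_1 = 3692323494/2131267177; P5 = a_5 + q1*a_4 + q2*a_3 + q3*a_2 = 11076970482/2131267177.


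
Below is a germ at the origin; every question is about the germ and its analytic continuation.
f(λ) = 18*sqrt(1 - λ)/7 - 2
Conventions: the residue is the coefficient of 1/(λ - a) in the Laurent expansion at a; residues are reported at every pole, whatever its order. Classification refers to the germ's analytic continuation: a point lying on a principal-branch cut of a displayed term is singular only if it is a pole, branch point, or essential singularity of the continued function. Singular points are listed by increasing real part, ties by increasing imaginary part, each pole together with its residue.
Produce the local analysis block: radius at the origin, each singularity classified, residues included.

Radius of convergence at 0: 1.
At 1: an algebraic (square-root) branch point.

Branch term (18/7)*sqrt(1 - λ/(1)): its argument vanishes at λ = 1, a square-root branch point, modulus 1.
The radius of convergence is the smallest modulus among the singular points: 1.


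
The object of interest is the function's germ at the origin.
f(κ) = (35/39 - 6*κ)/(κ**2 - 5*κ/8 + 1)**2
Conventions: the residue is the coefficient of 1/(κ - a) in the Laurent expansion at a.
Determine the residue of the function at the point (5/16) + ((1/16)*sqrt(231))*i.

The residue is ((39040/2081079)*sqrt(231))*i.

The factor κ**2 - 5*κ/8 + 1 splits as (κ - a)(κ - a') with a = (5/16) + ((1/16)*sqrt(231))*i, a' = (5/16) - ((1/16)*sqrt(231))*i. At the order-2 pole a set g(κ) = (κ - a)^2*f(κ) = [35/39 - 6*κ] / (κ - a')^2.
Order-2 pole: residue = g'(a); g'((5/16) + ((1/16)*sqrt(231))*i) = ((39040/2081079)*sqrt(231))*i, so the residue is ((39040/2081079)*sqrt(231))*i.


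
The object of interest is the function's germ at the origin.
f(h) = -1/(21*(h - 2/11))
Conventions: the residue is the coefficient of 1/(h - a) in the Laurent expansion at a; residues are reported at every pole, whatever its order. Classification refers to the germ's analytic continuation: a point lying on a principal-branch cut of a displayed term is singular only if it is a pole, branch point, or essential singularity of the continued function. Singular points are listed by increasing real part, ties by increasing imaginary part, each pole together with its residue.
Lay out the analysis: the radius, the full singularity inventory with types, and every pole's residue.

Denominator factor (h - 2/11): pole of order 1 at 2/11, modulus 2/11.
The radius of convergence is the smallest modulus among the singular points: 2/11.
At the order-1 pole 2/11 set g(h) = (h - (2/11))*f(h) = -1/21.
Simple pole: residue = g(a) at a = 2/11, which is -1/21.

Radius of convergence at 0: 2/11.
At 2/11: a pole of order 1; residue -1/21.


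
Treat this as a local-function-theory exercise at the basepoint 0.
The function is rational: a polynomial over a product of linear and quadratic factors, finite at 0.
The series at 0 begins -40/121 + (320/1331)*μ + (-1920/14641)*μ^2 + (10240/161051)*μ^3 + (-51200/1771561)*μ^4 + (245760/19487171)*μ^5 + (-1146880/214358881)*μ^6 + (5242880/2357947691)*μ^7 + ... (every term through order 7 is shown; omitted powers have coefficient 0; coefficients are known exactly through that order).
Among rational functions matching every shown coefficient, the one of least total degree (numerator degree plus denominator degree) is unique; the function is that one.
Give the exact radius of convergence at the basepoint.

No rational of total degree below 2 reproduces all 8 coefficients; solving the [0/2] Pade equations on them gives f(μ) = -5/(2*(μ + 11/4)**2), whose expansion matches every shown term.
Denominator factor (μ + 11/4)^2: pole of order 2 at -11/4, modulus 11/4.
The radius of convergence is the smallest modulus among the singular points: 11/4.

The radius of convergence is 11/4.


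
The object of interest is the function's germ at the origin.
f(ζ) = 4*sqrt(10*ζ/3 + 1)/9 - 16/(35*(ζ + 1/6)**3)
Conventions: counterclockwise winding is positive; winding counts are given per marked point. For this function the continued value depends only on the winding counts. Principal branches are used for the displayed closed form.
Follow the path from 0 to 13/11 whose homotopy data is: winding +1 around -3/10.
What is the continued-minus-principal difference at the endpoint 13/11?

The rational part is single-valued and drops out of the difference; each branch term changes only by its own monodromy.
(4/9)*sqrt(1 - ζ/(-3/10)): winding +1 is odd, the square root flips sign, contributing -2*(4/9)*sqrt(1 - (13/11)/(-3/10)) = -2*(4/9)*sqrt(163/33) = -(8/297)*sqrt(5379).
Summing the contributions at ζ = 13/11 gives -(8/297)*sqrt(5379).

Continued minus principal equals -(8/297)*sqrt(5379).


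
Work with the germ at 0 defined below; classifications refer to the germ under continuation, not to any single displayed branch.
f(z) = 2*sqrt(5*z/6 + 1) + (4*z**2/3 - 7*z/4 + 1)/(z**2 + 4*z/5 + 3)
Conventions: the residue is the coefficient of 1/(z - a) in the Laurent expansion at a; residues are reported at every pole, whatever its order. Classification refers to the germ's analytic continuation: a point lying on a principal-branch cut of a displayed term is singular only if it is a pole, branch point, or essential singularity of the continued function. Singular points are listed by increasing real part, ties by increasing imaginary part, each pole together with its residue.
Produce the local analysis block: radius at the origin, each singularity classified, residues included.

Denominator factor (z**2 + 4*z/5 + 3): discriminant -284/25, complex-conjugate roots (-2/5) + ((1/5)*sqrt(71))*i and (-2/5) - ((1/5)*sqrt(71))*i; poles of order 1, moduli sqrt(3) and sqrt(3).
Branch term (2)*sqrt(1 - z/(-6/5)): its argument vanishes at z = -6/5, a square-root branch point, modulus 6/5.
The radius of convergence is the smallest modulus among the singular points: 6/5.
The branch term is analytic at (-2/5) - ((1/5)*sqrt(71))*i and contributes nothing to the residue; only the rational part matters.
The factor z**2 + 4*z/5 + 3 splits as (z - a)(z - a') with a = (-2/5) - ((1/5)*sqrt(71))*i, a' = (-2/5) + ((1/5)*sqrt(71))*i. At the order-1 pole a set g(z) = (z - a)*(rational part) = [4*z**2/3 - 7*z/4 + 1] / (z - a').
Simple pole: residue = g(a) at a = (-2/5) - ((1/5)*sqrt(71))*i, which is (-169/120) - ((281/4260)*sqrt(71))*i.
The branch term is analytic at (-2/5) + ((1/5)*sqrt(71))*i and contributes nothing to the residue; only the rational part matters.
The factor z**2 + 4*z/5 + 3 splits as (z - a)(z - a') with a = (-2/5) + ((1/5)*sqrt(71))*i, a' = (-2/5) - ((1/5)*sqrt(71))*i. At the order-1 pole a set g(z) = (z - a)*(rational part) = [4*z**2/3 - 7*z/4 + 1] / (z - a').
Simple pole: residue = g(a) at a = (-2/5) + ((1/5)*sqrt(71))*i, which is (-169/120) + ((281/4260)*sqrt(71))*i.
List the singular points by increasing real part (a conjugate pair: the negative imaginary part first).

Radius of convergence at 0: 6/5.
At -6/5: an algebraic (square-root) branch point.
At (-2/5) - ((1/5)*sqrt(71))*i: a pole of order 1; residue (-169/120) - ((281/4260)*sqrt(71))*i.
At (-2/5) + ((1/5)*sqrt(71))*i: a pole of order 1; residue (-169/120) + ((281/4260)*sqrt(71))*i.
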